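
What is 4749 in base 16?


Divide by 16 repeatedly:
4749 ÷ 16 = 296 remainder 13 (D)
296 ÷ 16 = 18 remainder 8 (8)
18 ÷ 16 = 1 remainder 2 (2)
1 ÷ 16 = 0 remainder 1 (1)
Reading remainders bottom-up:
= 0x128D


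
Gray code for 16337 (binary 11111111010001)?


Binary: 11111111010001
Gray code: G = B XOR (B >> 1)
B >> 1 = 01111111101000
11111111010001 XOR 01111111101000:
  1 XOR 0 = 1
  1 XOR 1 = 0
  1 XOR 1 = 0
  1 XOR 1 = 0
  1 XOR 1 = 0
  1 XOR 1 = 0
  1 XOR 1 = 0
  1 XOR 1 = 0
  0 XOR 1 = 1
  1 XOR 0 = 1
  0 XOR 1 = 1
  0 XOR 0 = 0
  0 XOR 0 = 0
  1 XOR 0 = 1
= 10000000111001


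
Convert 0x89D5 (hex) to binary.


Each hex digit → 4 binary bits:
  8 = 1000
  9 = 1001
  D = 1101
  5 = 0101
Concatenate: 1000 1001 1101 0101
= 1000100111010101


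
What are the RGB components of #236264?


Hex: #236264
R = 23₁₆ = 35
G = 62₁₆ = 98
B = 64₁₆ = 100
= RGB(35, 98, 100)


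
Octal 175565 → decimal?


Positional values:
Position 0: 5 × 8^0 = 5
Position 1: 6 × 8^1 = 48
Position 2: 5 × 8^2 = 320
Position 3: 5 × 8^3 = 2560
Position 4: 7 × 8^4 = 28672
Position 5: 1 × 8^5 = 32768
Sum = 5 + 48 + 320 + 2560 + 28672 + 32768
= 64373


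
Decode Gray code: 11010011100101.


Gray code: 11010011100101
MSB stays the same: 1
Each subsequent bit = prev_binary XOR current_gray:
  B[1] = 1 XOR 1 = 0
  B[2] = 0 XOR 0 = 0
  B[3] = 0 XOR 1 = 1
  B[4] = 1 XOR 0 = 1
  B[5] = 1 XOR 0 = 1
  B[6] = 1 XOR 1 = 0
  B[7] = 0 XOR 1 = 1
  B[8] = 1 XOR 1 = 0
  B[9] = 0 XOR 0 = 0
  B[10] = 0 XOR 0 = 0
  B[11] = 0 XOR 1 = 1
  B[12] = 1 XOR 0 = 1
  B[13] = 1 XOR 1 = 0
= 10011101000110 (10054 decimal)


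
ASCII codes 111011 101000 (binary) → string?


Codes (binary): 111011 101000
Per-code ASCII lookup:
  111011 = 59  (special character) → ';'
  101000 = 40  (special character) → '('
= ';('


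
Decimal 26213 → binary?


Divide by 2 repeatedly:
26213 ÷ 2 = 13106 remainder 1
13106 ÷ 2 = 6553 remainder 0
6553 ÷ 2 = 3276 remainder 1
3276 ÷ 2 = 1638 remainder 0
1638 ÷ 2 = 819 remainder 0
819 ÷ 2 = 409 remainder 1
409 ÷ 2 = 204 remainder 1
204 ÷ 2 = 102 remainder 0
102 ÷ 2 = 51 remainder 0
51 ÷ 2 = 25 remainder 1
25 ÷ 2 = 12 remainder 1
12 ÷ 2 = 6 remainder 0
6 ÷ 2 = 3 remainder 0
3 ÷ 2 = 1 remainder 1
1 ÷ 2 = 0 remainder 1
Reading remainders bottom-up:
= 110011001100101


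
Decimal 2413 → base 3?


Divide by 3 repeatedly:
2413 ÷ 3 = 804 remainder 1
804 ÷ 3 = 268 remainder 0
268 ÷ 3 = 89 remainder 1
89 ÷ 3 = 29 remainder 2
29 ÷ 3 = 9 remainder 2
9 ÷ 3 = 3 remainder 0
3 ÷ 3 = 1 remainder 0
1 ÷ 3 = 0 remainder 1
Reading remainders bottom-up:
= 10022101


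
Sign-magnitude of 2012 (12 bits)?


Sign bit: 0 (positive)
Magnitude: 2012 = 11111011100
= 011111011100


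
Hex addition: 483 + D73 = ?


Align and add column by column (LSB to MSB, each column mod 16 with carry):
  0483
+ 0D73
  ----
  col 0: 3(3) + 3(3) + 0 (carry in) = 6 → 6(6), carry out 0
  col 1: 8(8) + 7(7) + 0 (carry in) = 15 → F(15), carry out 0
  col 2: 4(4) + D(13) + 0 (carry in) = 17 → 1(1), carry out 1
  col 3: 0(0) + 0(0) + 1 (carry in) = 1 → 1(1), carry out 0
Reading digits MSB→LSB: 11F6
Strip leading zeros: 11F6
= 0x11F6


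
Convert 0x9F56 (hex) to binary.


Each hex digit → 4 binary bits:
  9 = 1001
  F = 1111
  5 = 0101
  6 = 0110
Concatenate: 1001 1111 0101 0110
= 1001111101010110


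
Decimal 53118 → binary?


Divide by 2 repeatedly:
53118 ÷ 2 = 26559 remainder 0
26559 ÷ 2 = 13279 remainder 1
13279 ÷ 2 = 6639 remainder 1
6639 ÷ 2 = 3319 remainder 1
3319 ÷ 2 = 1659 remainder 1
1659 ÷ 2 = 829 remainder 1
829 ÷ 2 = 414 remainder 1
414 ÷ 2 = 207 remainder 0
207 ÷ 2 = 103 remainder 1
103 ÷ 2 = 51 remainder 1
51 ÷ 2 = 25 remainder 1
25 ÷ 2 = 12 remainder 1
12 ÷ 2 = 6 remainder 0
6 ÷ 2 = 3 remainder 0
3 ÷ 2 = 1 remainder 1
1 ÷ 2 = 0 remainder 1
Reading remainders bottom-up:
= 1100111101111110


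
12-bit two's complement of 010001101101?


Original: 010001101101
Step 1 - Invert all bits: 101110010010
Step 2 - Add 1: 101110010010 + 1
= 101110010011 (represents -1133)


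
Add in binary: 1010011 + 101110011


Align and add column by column (LSB to MSB, carry propagating):
  0001010011
+ 0101110011
  ----------
  col 0: 1 + 1 + 0 (carry in) = 2 → bit 0, carry out 1
  col 1: 1 + 1 + 1 (carry in) = 3 → bit 1, carry out 1
  col 2: 0 + 0 + 1 (carry in) = 1 → bit 1, carry out 0
  col 3: 0 + 0 + 0 (carry in) = 0 → bit 0, carry out 0
  col 4: 1 + 1 + 0 (carry in) = 2 → bit 0, carry out 1
  col 5: 0 + 1 + 1 (carry in) = 2 → bit 0, carry out 1
  col 6: 1 + 1 + 1 (carry in) = 3 → bit 1, carry out 1
  col 7: 0 + 0 + 1 (carry in) = 1 → bit 1, carry out 0
  col 8: 0 + 1 + 0 (carry in) = 1 → bit 1, carry out 0
  col 9: 0 + 0 + 0 (carry in) = 0 → bit 0, carry out 0
Reading bits MSB→LSB: 0111000110
Strip leading zeros: 111000110
= 111000110


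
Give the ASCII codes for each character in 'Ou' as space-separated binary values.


String: 'Ou'  (2 characters)
Per-character ASCII lookup:
  'O': uppercase starts at 65: 'O' = 65 + 14 = 79 → 1001111
  'u': lowercase starts at 97: 'u' = 97 + 20 = 117 → 1110101
= 1001111 1110101


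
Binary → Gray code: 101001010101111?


Binary: 101001010101111
Gray code: G = B XOR (B >> 1)
B >> 1 = 010100101010111
101001010101111 XOR 010100101010111:
  1 XOR 0 = 1
  0 XOR 1 = 1
  1 XOR 0 = 1
  0 XOR 1 = 1
  0 XOR 0 = 0
  1 XOR 0 = 1
  0 XOR 1 = 1
  1 XOR 0 = 1
  0 XOR 1 = 1
  1 XOR 0 = 1
  0 XOR 1 = 1
  1 XOR 0 = 1
  1 XOR 1 = 0
  1 XOR 1 = 0
  1 XOR 1 = 0
= 111101111111000


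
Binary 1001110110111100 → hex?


Group into 4-bit nibbles: 1001110110111100
  1001 = 9
  1101 = D
  1011 = B
  1100 = C
= 0x9DBC


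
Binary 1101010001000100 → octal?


Group into 3-bit groups: 001101010001000100
  001 = 1
  101 = 5
  010 = 2
  001 = 1
  000 = 0
  100 = 4
= 0o152104


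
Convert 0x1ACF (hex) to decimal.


Positional values:
Position 0: F × 16^0 = 15 × 1 = 15
Position 1: C × 16^1 = 12 × 16 = 192
Position 2: A × 16^2 = 10 × 256 = 2560
Position 3: 1 × 16^3 = 1 × 4096 = 4096
Sum = 15 + 192 + 2560 + 4096
= 6863


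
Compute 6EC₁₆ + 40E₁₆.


Align and add column by column (LSB to MSB, each column mod 16 with carry):
  06EC
+ 040E
  ----
  col 0: C(12) + E(14) + 0 (carry in) = 26 → A(10), carry out 1
  col 1: E(14) + 0(0) + 1 (carry in) = 15 → F(15), carry out 0
  col 2: 6(6) + 4(4) + 0 (carry in) = 10 → A(10), carry out 0
  col 3: 0(0) + 0(0) + 0 (carry in) = 0 → 0(0), carry out 0
Reading digits MSB→LSB: 0AFA
Strip leading zeros: AFA
= 0xAFA


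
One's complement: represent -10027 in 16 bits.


Original: 0010011100101011
Invert all bits:
  bit 0: 0 → 1
  bit 1: 0 → 1
  bit 2: 1 → 0
  bit 3: 0 → 1
  bit 4: 0 → 1
  bit 5: 1 → 0
  bit 6: 1 → 0
  bit 7: 1 → 0
  bit 8: 0 → 1
  bit 9: 0 → 1
  bit 10: 1 → 0
  bit 11: 0 → 1
  bit 12: 1 → 0
  bit 13: 0 → 1
  bit 14: 1 → 0
  bit 15: 1 → 0
= 1101100011010100


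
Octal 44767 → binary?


Each octal digit → 3 binary bits:
  4 = 100
  4 = 100
  7 = 111
  6 = 110
  7 = 111
Concatenate: 100 100 111 110 111
= 100100111110111


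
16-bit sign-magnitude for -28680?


Sign bit: 1 (negative)
Magnitude: 28680 = 111000000001000
= 1111000000001000


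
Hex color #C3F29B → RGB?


Hex: #C3F29B
R = C3₁₆ = 195
G = F2₁₆ = 242
B = 9B₁₆ = 155
= RGB(195, 242, 155)


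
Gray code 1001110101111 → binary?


Gray code: 1001110101111
MSB stays the same: 1
Each subsequent bit = prev_binary XOR current_gray:
  B[1] = 1 XOR 0 = 1
  B[2] = 1 XOR 0 = 1
  B[3] = 1 XOR 1 = 0
  B[4] = 0 XOR 1 = 1
  B[5] = 1 XOR 1 = 0
  B[6] = 0 XOR 0 = 0
  B[7] = 0 XOR 1 = 1
  B[8] = 1 XOR 0 = 1
  B[9] = 1 XOR 1 = 0
  B[10] = 0 XOR 1 = 1
  B[11] = 1 XOR 1 = 0
  B[12] = 0 XOR 1 = 1
= 1110100110101 (7477 decimal)


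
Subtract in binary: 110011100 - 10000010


Align and subtract column by column (LSB to MSB, borrowing when needed):
  110011100
- 010000010
  ---------
  col 0: (0 - 0 borrow-in) - 0 → 0 - 0 = 0, borrow out 0
  col 1: (0 - 0 borrow-in) - 1 → borrow from next column: (0+2) - 1 = 1, borrow out 1
  col 2: (1 - 1 borrow-in) - 0 → 0 - 0 = 0, borrow out 0
  col 3: (1 - 0 borrow-in) - 0 → 1 - 0 = 1, borrow out 0
  col 4: (1 - 0 borrow-in) - 0 → 1 - 0 = 1, borrow out 0
  col 5: (0 - 0 borrow-in) - 0 → 0 - 0 = 0, borrow out 0
  col 6: (0 - 0 borrow-in) - 0 → 0 - 0 = 0, borrow out 0
  col 7: (1 - 0 borrow-in) - 1 → 1 - 1 = 0, borrow out 0
  col 8: (1 - 0 borrow-in) - 0 → 1 - 0 = 1, borrow out 0
Reading bits MSB→LSB: 100011010
Strip leading zeros: 100011010
= 100011010


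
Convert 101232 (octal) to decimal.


Positional values:
Position 0: 2 × 8^0 = 2
Position 1: 3 × 8^1 = 24
Position 2: 2 × 8^2 = 128
Position 3: 1 × 8^3 = 512
Position 4: 0 × 8^4 = 0
Position 5: 1 × 8^5 = 32768
Sum = 2 + 24 + 128 + 512 + 0 + 32768
= 33434


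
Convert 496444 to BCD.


Each digit → 4-bit binary:
  4 → 0100
  9 → 1001
  6 → 0110
  4 → 0100
  4 → 0100
  4 → 0100
= 0100 1001 0110 0100 0100 0100


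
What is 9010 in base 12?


Divide by 12 repeatedly:
9010 ÷ 12 = 750 remainder 10
750 ÷ 12 = 62 remainder 6
62 ÷ 12 = 5 remainder 2
5 ÷ 12 = 0 remainder 5
Reading remainders bottom-up:
= 526A


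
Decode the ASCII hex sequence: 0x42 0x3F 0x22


Codes (hex): 0x42 0x3F 0x22
Per-code ASCII lookup:
  0x42 = 66  (range 65-90: uppercase, 66 - 65 = 1) → 'B'
  0x3F = 63  (special character) → '?'
  0x22 = 34  (special character) → '"'
= 'B?"'


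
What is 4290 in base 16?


Divide by 16 repeatedly:
4290 ÷ 16 = 268 remainder 2 (2)
268 ÷ 16 = 16 remainder 12 (C)
16 ÷ 16 = 1 remainder 0 (0)
1 ÷ 16 = 0 remainder 1 (1)
Reading remainders bottom-up:
= 0x10C2


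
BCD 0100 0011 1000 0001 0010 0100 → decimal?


Each 4-bit group → digit:
  0100 → 4
  0011 → 3
  1000 → 8
  0001 → 1
  0010 → 2
  0100 → 4
= 438124


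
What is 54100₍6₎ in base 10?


Positional values (base 6):
  0 × 6^0 = 0 × 1 = 0
  0 × 6^1 = 0 × 6 = 0
  1 × 6^2 = 1 × 36 = 36
  4 × 6^3 = 4 × 216 = 864
  5 × 6^4 = 5 × 1296 = 6480
Sum = 0 + 0 + 36 + 864 + 6480
= 7380


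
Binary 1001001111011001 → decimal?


Positional values:
Bit 0: 1 × 2^0 = 1
Bit 3: 1 × 2^3 = 8
Bit 4: 1 × 2^4 = 16
Bit 6: 1 × 2^6 = 64
Bit 7: 1 × 2^7 = 128
Bit 8: 1 × 2^8 = 256
Bit 9: 1 × 2^9 = 512
Bit 12: 1 × 2^12 = 4096
Bit 15: 1 × 2^15 = 32768
Sum = 1 + 8 + 16 + 64 + 128 + 256 + 512 + 4096 + 32768
= 37849


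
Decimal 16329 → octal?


Divide by 8 repeatedly:
16329 ÷ 8 = 2041 remainder 1
2041 ÷ 8 = 255 remainder 1
255 ÷ 8 = 31 remainder 7
31 ÷ 8 = 3 remainder 7
3 ÷ 8 = 0 remainder 3
Reading remainders bottom-up:
= 0o37711


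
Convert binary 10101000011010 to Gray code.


Binary: 10101000011010
Gray code: G = B XOR (B >> 1)
B >> 1 = 01010100001101
10101000011010 XOR 01010100001101:
  1 XOR 0 = 1
  0 XOR 1 = 1
  1 XOR 0 = 1
  0 XOR 1 = 1
  1 XOR 0 = 1
  0 XOR 1 = 1
  0 XOR 0 = 0
  0 XOR 0 = 0
  0 XOR 0 = 0
  1 XOR 0 = 1
  1 XOR 1 = 0
  0 XOR 1 = 1
  1 XOR 0 = 1
  0 XOR 1 = 1
= 11111100010111


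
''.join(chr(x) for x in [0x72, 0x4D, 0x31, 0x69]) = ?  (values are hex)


Codes (hex): 0x72 0x4D 0x31 0x69
Per-code ASCII lookup:
  0x72 = 114  (range 97-122: lowercase, 114 - 97 = 17) → 'r'
  0x4D = 77  (range 65-90: uppercase, 77 - 65 = 12) → 'M'
  0x31 = 49  (range 48-57: digits, 49 - 48 = 1) → '1'
  0x69 = 105  (range 97-122: lowercase, 105 - 97 = 8) → 'i'
= 'rM1i'


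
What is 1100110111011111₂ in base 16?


Group into 4-bit nibbles: 1100110111011111
  1100 = C
  1101 = D
  1101 = D
  1111 = F
= 0xCDDF


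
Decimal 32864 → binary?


Divide by 2 repeatedly:
32864 ÷ 2 = 16432 remainder 0
16432 ÷ 2 = 8216 remainder 0
8216 ÷ 2 = 4108 remainder 0
4108 ÷ 2 = 2054 remainder 0
2054 ÷ 2 = 1027 remainder 0
1027 ÷ 2 = 513 remainder 1
513 ÷ 2 = 256 remainder 1
256 ÷ 2 = 128 remainder 0
128 ÷ 2 = 64 remainder 0
64 ÷ 2 = 32 remainder 0
32 ÷ 2 = 16 remainder 0
16 ÷ 2 = 8 remainder 0
8 ÷ 2 = 4 remainder 0
4 ÷ 2 = 2 remainder 0
2 ÷ 2 = 1 remainder 0
1 ÷ 2 = 0 remainder 1
Reading remainders bottom-up:
= 1000000001100000


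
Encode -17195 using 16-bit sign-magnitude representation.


Sign bit: 1 (negative)
Magnitude: 17195 = 100001100101011
= 1100001100101011


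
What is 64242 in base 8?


Divide by 8 repeatedly:
64242 ÷ 8 = 8030 remainder 2
8030 ÷ 8 = 1003 remainder 6
1003 ÷ 8 = 125 remainder 3
125 ÷ 8 = 15 remainder 5
15 ÷ 8 = 1 remainder 7
1 ÷ 8 = 0 remainder 1
Reading remainders bottom-up:
= 0o175362


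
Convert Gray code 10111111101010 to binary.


Gray code: 10111111101010
MSB stays the same: 1
Each subsequent bit = prev_binary XOR current_gray:
  B[1] = 1 XOR 0 = 1
  B[2] = 1 XOR 1 = 0
  B[3] = 0 XOR 1 = 1
  B[4] = 1 XOR 1 = 0
  B[5] = 0 XOR 1 = 1
  B[6] = 1 XOR 1 = 0
  B[7] = 0 XOR 1 = 1
  B[8] = 1 XOR 1 = 0
  B[9] = 0 XOR 0 = 0
  B[10] = 0 XOR 1 = 1
  B[11] = 1 XOR 0 = 1
  B[12] = 1 XOR 1 = 0
  B[13] = 0 XOR 0 = 0
= 11010101001100 (13644 decimal)


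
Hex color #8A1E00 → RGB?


Hex: #8A1E00
R = 8A₁₆ = 138
G = 1E₁₆ = 30
B = 00₁₆ = 0
= RGB(138, 30, 0)


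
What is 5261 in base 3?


Divide by 3 repeatedly:
5261 ÷ 3 = 1753 remainder 2
1753 ÷ 3 = 584 remainder 1
584 ÷ 3 = 194 remainder 2
194 ÷ 3 = 64 remainder 2
64 ÷ 3 = 21 remainder 1
21 ÷ 3 = 7 remainder 0
7 ÷ 3 = 2 remainder 1
2 ÷ 3 = 0 remainder 2
Reading remainders bottom-up:
= 21012212


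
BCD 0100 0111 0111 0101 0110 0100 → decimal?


Each 4-bit group → digit:
  0100 → 4
  0111 → 7
  0111 → 7
  0101 → 5
  0110 → 6
  0100 → 4
= 477564


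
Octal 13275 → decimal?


Positional values:
Position 0: 5 × 8^0 = 5
Position 1: 7 × 8^1 = 56
Position 2: 2 × 8^2 = 128
Position 3: 3 × 8^3 = 1536
Position 4: 1 × 8^4 = 4096
Sum = 5 + 56 + 128 + 1536 + 4096
= 5821


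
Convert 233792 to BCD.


Each digit → 4-bit binary:
  2 → 0010
  3 → 0011
  3 → 0011
  7 → 0111
  9 → 1001
  2 → 0010
= 0010 0011 0011 0111 1001 0010


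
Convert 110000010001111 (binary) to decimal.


Positional values:
Bit 0: 1 × 2^0 = 1
Bit 1: 1 × 2^1 = 2
Bit 2: 1 × 2^2 = 4
Bit 3: 1 × 2^3 = 8
Bit 7: 1 × 2^7 = 128
Bit 13: 1 × 2^13 = 8192
Bit 14: 1 × 2^14 = 16384
Sum = 1 + 2 + 4 + 8 + 128 + 8192 + 16384
= 24719


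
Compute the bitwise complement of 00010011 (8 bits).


Original: 00010011
Invert all bits:
  bit 0: 0 → 1
  bit 1: 0 → 1
  bit 2: 0 → 1
  bit 3: 1 → 0
  bit 4: 0 → 1
  bit 5: 0 → 1
  bit 6: 1 → 0
  bit 7: 1 → 0
= 11101100


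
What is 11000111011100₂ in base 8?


Group into 3-bit groups: 011000111011100
  011 = 3
  000 = 0
  111 = 7
  011 = 3
  100 = 4
= 0o30734


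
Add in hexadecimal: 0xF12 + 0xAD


Align and add column by column (LSB to MSB, each column mod 16 with carry):
  0F12
+ 00AD
  ----
  col 0: 2(2) + D(13) + 0 (carry in) = 15 → F(15), carry out 0
  col 1: 1(1) + A(10) + 0 (carry in) = 11 → B(11), carry out 0
  col 2: F(15) + 0(0) + 0 (carry in) = 15 → F(15), carry out 0
  col 3: 0(0) + 0(0) + 0 (carry in) = 0 → 0(0), carry out 0
Reading digits MSB→LSB: 0FBF
Strip leading zeros: FBF
= 0xFBF


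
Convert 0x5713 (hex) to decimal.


Positional values:
Position 0: 3 × 16^0 = 3 × 1 = 3
Position 1: 1 × 16^1 = 1 × 16 = 16
Position 2: 7 × 16^2 = 7 × 256 = 1792
Position 3: 5 × 16^3 = 5 × 4096 = 20480
Sum = 3 + 16 + 1792 + 20480
= 22291


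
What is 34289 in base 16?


Divide by 16 repeatedly:
34289 ÷ 16 = 2143 remainder 1 (1)
2143 ÷ 16 = 133 remainder 15 (F)
133 ÷ 16 = 8 remainder 5 (5)
8 ÷ 16 = 0 remainder 8 (8)
Reading remainders bottom-up:
= 0x85F1


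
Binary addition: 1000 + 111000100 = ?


Align and add column by column (LSB to MSB, carry propagating):
  0000001000
+ 0111000100
  ----------
  col 0: 0 + 0 + 0 (carry in) = 0 → bit 0, carry out 0
  col 1: 0 + 0 + 0 (carry in) = 0 → bit 0, carry out 0
  col 2: 0 + 1 + 0 (carry in) = 1 → bit 1, carry out 0
  col 3: 1 + 0 + 0 (carry in) = 1 → bit 1, carry out 0
  col 4: 0 + 0 + 0 (carry in) = 0 → bit 0, carry out 0
  col 5: 0 + 0 + 0 (carry in) = 0 → bit 0, carry out 0
  col 6: 0 + 1 + 0 (carry in) = 1 → bit 1, carry out 0
  col 7: 0 + 1 + 0 (carry in) = 1 → bit 1, carry out 0
  col 8: 0 + 1 + 0 (carry in) = 1 → bit 1, carry out 0
  col 9: 0 + 0 + 0 (carry in) = 0 → bit 0, carry out 0
Reading bits MSB→LSB: 0111001100
Strip leading zeros: 111001100
= 111001100


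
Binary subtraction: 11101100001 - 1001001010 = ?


Align and subtract column by column (LSB to MSB, borrowing when needed):
  11101100001
- 01001001010
  -----------
  col 0: (1 - 0 borrow-in) - 0 → 1 - 0 = 1, borrow out 0
  col 1: (0 - 0 borrow-in) - 1 → borrow from next column: (0+2) - 1 = 1, borrow out 1
  col 2: (0 - 1 borrow-in) - 0 → borrow from next column: (-1+2) - 0 = 1, borrow out 1
  col 3: (0 - 1 borrow-in) - 1 → borrow from next column: (-1+2) - 1 = 0, borrow out 1
  col 4: (0 - 1 borrow-in) - 0 → borrow from next column: (-1+2) - 0 = 1, borrow out 1
  col 5: (1 - 1 borrow-in) - 0 → 0 - 0 = 0, borrow out 0
  col 6: (1 - 0 borrow-in) - 1 → 1 - 1 = 0, borrow out 0
  col 7: (0 - 0 borrow-in) - 0 → 0 - 0 = 0, borrow out 0
  col 8: (1 - 0 borrow-in) - 0 → 1 - 0 = 1, borrow out 0
  col 9: (1 - 0 borrow-in) - 1 → 1 - 1 = 0, borrow out 0
  col 10: (1 - 0 borrow-in) - 0 → 1 - 0 = 1, borrow out 0
Reading bits MSB→LSB: 10100010111
Strip leading zeros: 10100010111
= 10100010111


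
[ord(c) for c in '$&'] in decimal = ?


String: '$&'  (2 characters)
Per-character ASCII lookup:
  '$': special character: '$' = 36
  '&': special character: '&' = 38
= 36 38


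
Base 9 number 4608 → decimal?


Positional values (base 9):
  8 × 9^0 = 8 × 1 = 8
  0 × 9^1 = 0 × 9 = 0
  6 × 9^2 = 6 × 81 = 486
  4 × 9^3 = 4 × 729 = 2916
Sum = 8 + 0 + 486 + 2916
= 3410


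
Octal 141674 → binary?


Each octal digit → 3 binary bits:
  1 = 001
  4 = 100
  1 = 001
  6 = 110
  7 = 111
  4 = 100
Concatenate: 001 100 001 110 111 100
= 001100001110111100


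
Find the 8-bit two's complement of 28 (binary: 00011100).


Original: 00011100
Step 1 - Invert all bits: 11100011
Step 2 - Add 1: 11100011 + 1
= 11100100 (represents -28)


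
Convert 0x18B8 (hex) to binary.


Each hex digit → 4 binary bits:
  1 = 0001
  8 = 1000
  B = 1011
  8 = 1000
Concatenate: 0001 1000 1011 1000
= 0001100010111000


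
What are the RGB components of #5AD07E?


Hex: #5AD07E
R = 5A₁₆ = 90
G = D0₁₆ = 208
B = 7E₁₆ = 126
= RGB(90, 208, 126)


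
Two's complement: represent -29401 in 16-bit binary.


Original: 0111001011011001
Step 1 - Invert all bits: 1000110100100110
Step 2 - Add 1: 1000110100100110 + 1
= 1000110100100111 (represents -29401)


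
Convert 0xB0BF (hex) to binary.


Each hex digit → 4 binary bits:
  B = 1011
  0 = 0000
  B = 1011
  F = 1111
Concatenate: 1011 0000 1011 1111
= 1011000010111111


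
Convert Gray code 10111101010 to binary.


Gray code: 10111101010
MSB stays the same: 1
Each subsequent bit = prev_binary XOR current_gray:
  B[1] = 1 XOR 0 = 1
  B[2] = 1 XOR 1 = 0
  B[3] = 0 XOR 1 = 1
  B[4] = 1 XOR 1 = 0
  B[5] = 0 XOR 1 = 1
  B[6] = 1 XOR 0 = 1
  B[7] = 1 XOR 1 = 0
  B[8] = 0 XOR 0 = 0
  B[9] = 0 XOR 1 = 1
  B[10] = 1 XOR 0 = 1
= 11010110011 (1715 decimal)


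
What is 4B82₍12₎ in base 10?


Positional values (base 12):
  2 × 12^0 = 2 × 1 = 2
  8 × 12^1 = 8 × 12 = 96
  B × 12^2 = 11 × 144 = 1584
  4 × 12^3 = 4 × 1728 = 6912
Sum = 2 + 96 + 1584 + 6912
= 8594


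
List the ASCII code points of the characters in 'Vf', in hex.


String: 'Vf'  (2 characters)
Per-character ASCII lookup:
  'V': uppercase starts at 65: 'V' = 65 + 21 = 86 → 0x56
  'f': lowercase starts at 97: 'f' = 97 + 5 = 102 → 0x66
= 0x56 0x66


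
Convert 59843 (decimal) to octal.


Divide by 8 repeatedly:
59843 ÷ 8 = 7480 remainder 3
7480 ÷ 8 = 935 remainder 0
935 ÷ 8 = 116 remainder 7
116 ÷ 8 = 14 remainder 4
14 ÷ 8 = 1 remainder 6
1 ÷ 8 = 0 remainder 1
Reading remainders bottom-up:
= 0o164703


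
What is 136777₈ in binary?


Each octal digit → 3 binary bits:
  1 = 001
  3 = 011
  6 = 110
  7 = 111
  7 = 111
  7 = 111
Concatenate: 001 011 110 111 111 111
= 001011110111111111


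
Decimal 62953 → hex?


Divide by 16 repeatedly:
62953 ÷ 16 = 3934 remainder 9 (9)
3934 ÷ 16 = 245 remainder 14 (E)
245 ÷ 16 = 15 remainder 5 (5)
15 ÷ 16 = 0 remainder 15 (F)
Reading remainders bottom-up:
= 0xF5E9


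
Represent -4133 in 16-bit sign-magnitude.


Sign bit: 1 (negative)
Magnitude: 4133 = 001000000100101
= 1001000000100101


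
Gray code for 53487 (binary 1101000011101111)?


Binary: 1101000011101111
Gray code: G = B XOR (B >> 1)
B >> 1 = 0110100001110111
1101000011101111 XOR 0110100001110111:
  1 XOR 0 = 1
  1 XOR 1 = 0
  0 XOR 1 = 1
  1 XOR 0 = 1
  0 XOR 1 = 1
  0 XOR 0 = 0
  0 XOR 0 = 0
  0 XOR 0 = 0
  1 XOR 0 = 1
  1 XOR 1 = 0
  1 XOR 1 = 0
  0 XOR 1 = 1
  1 XOR 0 = 1
  1 XOR 1 = 0
  1 XOR 1 = 0
  1 XOR 1 = 0
= 1011100010011000


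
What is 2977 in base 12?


Divide by 12 repeatedly:
2977 ÷ 12 = 248 remainder 1
248 ÷ 12 = 20 remainder 8
20 ÷ 12 = 1 remainder 8
1 ÷ 12 = 0 remainder 1
Reading remainders bottom-up:
= 1881


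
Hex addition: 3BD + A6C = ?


Align and add column by column (LSB to MSB, each column mod 16 with carry):
  03BD
+ 0A6C
  ----
  col 0: D(13) + C(12) + 0 (carry in) = 25 → 9(9), carry out 1
  col 1: B(11) + 6(6) + 1 (carry in) = 18 → 2(2), carry out 1
  col 2: 3(3) + A(10) + 1 (carry in) = 14 → E(14), carry out 0
  col 3: 0(0) + 0(0) + 0 (carry in) = 0 → 0(0), carry out 0
Reading digits MSB→LSB: 0E29
Strip leading zeros: E29
= 0xE29


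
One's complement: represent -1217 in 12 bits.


Original: 010011000001
Invert all bits:
  bit 0: 0 → 1
  bit 1: 1 → 0
  bit 2: 0 → 1
  bit 3: 0 → 1
  bit 4: 1 → 0
  bit 5: 1 → 0
  bit 6: 0 → 1
  bit 7: 0 → 1
  bit 8: 0 → 1
  bit 9: 0 → 1
  bit 10: 0 → 1
  bit 11: 1 → 0
= 101100111110


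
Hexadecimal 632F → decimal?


Positional values:
Position 0: F × 16^0 = 15 × 1 = 15
Position 1: 2 × 16^1 = 2 × 16 = 32
Position 2: 3 × 16^2 = 3 × 256 = 768
Position 3: 6 × 16^3 = 6 × 4096 = 24576
Sum = 15 + 32 + 768 + 24576
= 25391


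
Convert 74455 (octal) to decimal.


Positional values:
Position 0: 5 × 8^0 = 5
Position 1: 5 × 8^1 = 40
Position 2: 4 × 8^2 = 256
Position 3: 4 × 8^3 = 2048
Position 4: 7 × 8^4 = 28672
Sum = 5 + 40 + 256 + 2048 + 28672
= 31021


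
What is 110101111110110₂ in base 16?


Group into 4-bit nibbles: 0110101111110110
  0110 = 6
  1011 = B
  1111 = F
  0110 = 6
= 0x6BF6


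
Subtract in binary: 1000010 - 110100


Align and subtract column by column (LSB to MSB, borrowing when needed):
  1000010
- 0110100
  -------
  col 0: (0 - 0 borrow-in) - 0 → 0 - 0 = 0, borrow out 0
  col 1: (1 - 0 borrow-in) - 0 → 1 - 0 = 1, borrow out 0
  col 2: (0 - 0 borrow-in) - 1 → borrow from next column: (0+2) - 1 = 1, borrow out 1
  col 3: (0 - 1 borrow-in) - 0 → borrow from next column: (-1+2) - 0 = 1, borrow out 1
  col 4: (0 - 1 borrow-in) - 1 → borrow from next column: (-1+2) - 1 = 0, borrow out 1
  col 5: (0 - 1 borrow-in) - 1 → borrow from next column: (-1+2) - 1 = 0, borrow out 1
  col 6: (1 - 1 borrow-in) - 0 → 0 - 0 = 0, borrow out 0
Reading bits MSB→LSB: 0001110
Strip leading zeros: 1110
= 1110


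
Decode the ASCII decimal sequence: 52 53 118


Codes (decimal): 52 53 118
Per-code ASCII lookup:
  52  (range 48-57: digits, 52 - 48 = 4) → '4'
  53  (range 48-57: digits, 53 - 48 = 5) → '5'
  118  (range 97-122: lowercase, 118 - 97 = 21) → 'v'
= '45v'


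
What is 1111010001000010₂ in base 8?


Group into 3-bit groups: 001111010001000010
  001 = 1
  111 = 7
  010 = 2
  001 = 1
  000 = 0
  010 = 2
= 0o172102


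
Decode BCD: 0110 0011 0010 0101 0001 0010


Each 4-bit group → digit:
  0110 → 6
  0011 → 3
  0010 → 2
  0101 → 5
  0001 → 1
  0010 → 2
= 632512


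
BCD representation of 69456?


Each digit → 4-bit binary:
  6 → 0110
  9 → 1001
  4 → 0100
  5 → 0101
  6 → 0110
= 0110 1001 0100 0101 0110


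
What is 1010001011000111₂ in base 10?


Positional values:
Bit 0: 1 × 2^0 = 1
Bit 1: 1 × 2^1 = 2
Bit 2: 1 × 2^2 = 4
Bit 6: 1 × 2^6 = 64
Bit 7: 1 × 2^7 = 128
Bit 9: 1 × 2^9 = 512
Bit 13: 1 × 2^13 = 8192
Bit 15: 1 × 2^15 = 32768
Sum = 1 + 2 + 4 + 64 + 128 + 512 + 8192 + 32768
= 41671


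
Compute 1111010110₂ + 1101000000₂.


Align and add column by column (LSB to MSB, carry propagating):
  01111010110
+ 01101000000
  -----------
  col 0: 0 + 0 + 0 (carry in) = 0 → bit 0, carry out 0
  col 1: 1 + 0 + 0 (carry in) = 1 → bit 1, carry out 0
  col 2: 1 + 0 + 0 (carry in) = 1 → bit 1, carry out 0
  col 3: 0 + 0 + 0 (carry in) = 0 → bit 0, carry out 0
  col 4: 1 + 0 + 0 (carry in) = 1 → bit 1, carry out 0
  col 5: 0 + 0 + 0 (carry in) = 0 → bit 0, carry out 0
  col 6: 1 + 1 + 0 (carry in) = 2 → bit 0, carry out 1
  col 7: 1 + 0 + 1 (carry in) = 2 → bit 0, carry out 1
  col 8: 1 + 1 + 1 (carry in) = 3 → bit 1, carry out 1
  col 9: 1 + 1 + 1 (carry in) = 3 → bit 1, carry out 1
  col 10: 0 + 0 + 1 (carry in) = 1 → bit 1, carry out 0
Reading bits MSB→LSB: 11100010110
Strip leading zeros: 11100010110
= 11100010110


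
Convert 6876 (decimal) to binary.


Divide by 2 repeatedly:
6876 ÷ 2 = 3438 remainder 0
3438 ÷ 2 = 1719 remainder 0
1719 ÷ 2 = 859 remainder 1
859 ÷ 2 = 429 remainder 1
429 ÷ 2 = 214 remainder 1
214 ÷ 2 = 107 remainder 0
107 ÷ 2 = 53 remainder 1
53 ÷ 2 = 26 remainder 1
26 ÷ 2 = 13 remainder 0
13 ÷ 2 = 6 remainder 1
6 ÷ 2 = 3 remainder 0
3 ÷ 2 = 1 remainder 1
1 ÷ 2 = 0 remainder 1
Reading remainders bottom-up:
= 1101011011100


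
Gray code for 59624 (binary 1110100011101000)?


Binary: 1110100011101000
Gray code: G = B XOR (B >> 1)
B >> 1 = 0111010001110100
1110100011101000 XOR 0111010001110100:
  1 XOR 0 = 1
  1 XOR 1 = 0
  1 XOR 1 = 0
  0 XOR 1 = 1
  1 XOR 0 = 1
  0 XOR 1 = 1
  0 XOR 0 = 0
  0 XOR 0 = 0
  1 XOR 0 = 1
  1 XOR 1 = 0
  1 XOR 1 = 0
  0 XOR 1 = 1
  1 XOR 0 = 1
  0 XOR 1 = 1
  0 XOR 0 = 0
  0 XOR 0 = 0
= 1001110010011100


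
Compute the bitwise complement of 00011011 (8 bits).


Original: 00011011
Invert all bits:
  bit 0: 0 → 1
  bit 1: 0 → 1
  bit 2: 0 → 1
  bit 3: 1 → 0
  bit 4: 1 → 0
  bit 5: 0 → 1
  bit 6: 1 → 0
  bit 7: 1 → 0
= 11100100


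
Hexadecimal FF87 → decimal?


Positional values:
Position 0: 7 × 16^0 = 7 × 1 = 7
Position 1: 8 × 16^1 = 8 × 16 = 128
Position 2: F × 16^2 = 15 × 256 = 3840
Position 3: F × 16^3 = 15 × 4096 = 61440
Sum = 7 + 128 + 3840 + 61440
= 65415


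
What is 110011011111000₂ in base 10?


Positional values:
Bit 3: 1 × 2^3 = 8
Bit 4: 1 × 2^4 = 16
Bit 5: 1 × 2^5 = 32
Bit 6: 1 × 2^6 = 64
Bit 7: 1 × 2^7 = 128
Bit 9: 1 × 2^9 = 512
Bit 10: 1 × 2^10 = 1024
Bit 13: 1 × 2^13 = 8192
Bit 14: 1 × 2^14 = 16384
Sum = 8 + 16 + 32 + 64 + 128 + 512 + 1024 + 8192 + 16384
= 26360


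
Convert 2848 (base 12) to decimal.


Positional values (base 12):
  8 × 12^0 = 8 × 1 = 8
  4 × 12^1 = 4 × 12 = 48
  8 × 12^2 = 8 × 144 = 1152
  2 × 12^3 = 2 × 1728 = 3456
Sum = 8 + 48 + 1152 + 3456
= 4664


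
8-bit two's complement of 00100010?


Original: 00100010
Step 1 - Invert all bits: 11011101
Step 2 - Add 1: 11011101 + 1
= 11011110 (represents -34)


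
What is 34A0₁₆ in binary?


Each hex digit → 4 binary bits:
  3 = 0011
  4 = 0100
  A = 1010
  0 = 0000
Concatenate: 0011 0100 1010 0000
= 0011010010100000


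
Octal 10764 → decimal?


Positional values:
Position 0: 4 × 8^0 = 4
Position 1: 6 × 8^1 = 48
Position 2: 7 × 8^2 = 448
Position 3: 0 × 8^3 = 0
Position 4: 1 × 8^4 = 4096
Sum = 4 + 48 + 448 + 0 + 4096
= 4596


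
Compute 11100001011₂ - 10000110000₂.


Align and subtract column by column (LSB to MSB, borrowing when needed):
  11100001011
- 10000110000
  -----------
  col 0: (1 - 0 borrow-in) - 0 → 1 - 0 = 1, borrow out 0
  col 1: (1 - 0 borrow-in) - 0 → 1 - 0 = 1, borrow out 0
  col 2: (0 - 0 borrow-in) - 0 → 0 - 0 = 0, borrow out 0
  col 3: (1 - 0 borrow-in) - 0 → 1 - 0 = 1, borrow out 0
  col 4: (0 - 0 borrow-in) - 1 → borrow from next column: (0+2) - 1 = 1, borrow out 1
  col 5: (0 - 1 borrow-in) - 1 → borrow from next column: (-1+2) - 1 = 0, borrow out 1
  col 6: (0 - 1 borrow-in) - 0 → borrow from next column: (-1+2) - 0 = 1, borrow out 1
  col 7: (0 - 1 borrow-in) - 0 → borrow from next column: (-1+2) - 0 = 1, borrow out 1
  col 8: (1 - 1 borrow-in) - 0 → 0 - 0 = 0, borrow out 0
  col 9: (1 - 0 borrow-in) - 0 → 1 - 0 = 1, borrow out 0
  col 10: (1 - 0 borrow-in) - 1 → 1 - 1 = 0, borrow out 0
Reading bits MSB→LSB: 01011011011
Strip leading zeros: 1011011011
= 1011011011


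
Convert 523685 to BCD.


Each digit → 4-bit binary:
  5 → 0101
  2 → 0010
  3 → 0011
  6 → 0110
  8 → 1000
  5 → 0101
= 0101 0010 0011 0110 1000 0101


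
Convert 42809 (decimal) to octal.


Divide by 8 repeatedly:
42809 ÷ 8 = 5351 remainder 1
5351 ÷ 8 = 668 remainder 7
668 ÷ 8 = 83 remainder 4
83 ÷ 8 = 10 remainder 3
10 ÷ 8 = 1 remainder 2
1 ÷ 8 = 0 remainder 1
Reading remainders bottom-up:
= 0o123471


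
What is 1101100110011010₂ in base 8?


Group into 3-bit groups: 001101100110011010
  001 = 1
  101 = 5
  100 = 4
  110 = 6
  011 = 3
  010 = 2
= 0o154632


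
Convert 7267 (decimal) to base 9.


Divide by 9 repeatedly:
7267 ÷ 9 = 807 remainder 4
807 ÷ 9 = 89 remainder 6
89 ÷ 9 = 9 remainder 8
9 ÷ 9 = 1 remainder 0
1 ÷ 9 = 0 remainder 1
Reading remainders bottom-up:
= 10864


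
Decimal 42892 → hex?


Divide by 16 repeatedly:
42892 ÷ 16 = 2680 remainder 12 (C)
2680 ÷ 16 = 167 remainder 8 (8)
167 ÷ 16 = 10 remainder 7 (7)
10 ÷ 16 = 0 remainder 10 (A)
Reading remainders bottom-up:
= 0xA78C


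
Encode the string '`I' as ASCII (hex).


String: '`I'  (2 characters)
Per-character ASCII lookup:
  '`': special character: '`' = 96 → 0x60
  'I': uppercase starts at 65: 'I' = 65 + 8 = 73 → 0x49
= 0x60 0x49


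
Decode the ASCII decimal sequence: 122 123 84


Codes (decimal): 122 123 84
Per-code ASCII lookup:
  122  (range 97-122: lowercase, 122 - 97 = 25) → 'z'
  123  (special character) → '{'
  84  (range 65-90: uppercase, 84 - 65 = 19) → 'T'
= 'z{T'


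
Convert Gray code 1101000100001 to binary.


Gray code: 1101000100001
MSB stays the same: 1
Each subsequent bit = prev_binary XOR current_gray:
  B[1] = 1 XOR 1 = 0
  B[2] = 0 XOR 0 = 0
  B[3] = 0 XOR 1 = 1
  B[4] = 1 XOR 0 = 1
  B[5] = 1 XOR 0 = 1
  B[6] = 1 XOR 0 = 1
  B[7] = 1 XOR 1 = 0
  B[8] = 0 XOR 0 = 0
  B[9] = 0 XOR 0 = 0
  B[10] = 0 XOR 0 = 0
  B[11] = 0 XOR 0 = 0
  B[12] = 0 XOR 1 = 1
= 1001111000001 (5057 decimal)


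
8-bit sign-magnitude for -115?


Sign bit: 1 (negative)
Magnitude: 115 = 1110011
= 11110011


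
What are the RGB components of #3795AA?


Hex: #3795AA
R = 37₁₆ = 55
G = 95₁₆ = 149
B = AA₁₆ = 170
= RGB(55, 149, 170)


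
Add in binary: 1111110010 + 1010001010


Align and add column by column (LSB to MSB, carry propagating):
  01111110010
+ 01010001010
  -----------
  col 0: 0 + 0 + 0 (carry in) = 0 → bit 0, carry out 0
  col 1: 1 + 1 + 0 (carry in) = 2 → bit 0, carry out 1
  col 2: 0 + 0 + 1 (carry in) = 1 → bit 1, carry out 0
  col 3: 0 + 1 + 0 (carry in) = 1 → bit 1, carry out 0
  col 4: 1 + 0 + 0 (carry in) = 1 → bit 1, carry out 0
  col 5: 1 + 0 + 0 (carry in) = 1 → bit 1, carry out 0
  col 6: 1 + 0 + 0 (carry in) = 1 → bit 1, carry out 0
  col 7: 1 + 1 + 0 (carry in) = 2 → bit 0, carry out 1
  col 8: 1 + 0 + 1 (carry in) = 2 → bit 0, carry out 1
  col 9: 1 + 1 + 1 (carry in) = 3 → bit 1, carry out 1
  col 10: 0 + 0 + 1 (carry in) = 1 → bit 1, carry out 0
Reading bits MSB→LSB: 11001111100
Strip leading zeros: 11001111100
= 11001111100


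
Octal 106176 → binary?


Each octal digit → 3 binary bits:
  1 = 001
  0 = 000
  6 = 110
  1 = 001
  7 = 111
  6 = 110
Concatenate: 001 000 110 001 111 110
= 001000110001111110


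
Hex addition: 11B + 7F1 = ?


Align and add column by column (LSB to MSB, each column mod 16 with carry):
  011B
+ 07F1
  ----
  col 0: B(11) + 1(1) + 0 (carry in) = 12 → C(12), carry out 0
  col 1: 1(1) + F(15) + 0 (carry in) = 16 → 0(0), carry out 1
  col 2: 1(1) + 7(7) + 1 (carry in) = 9 → 9(9), carry out 0
  col 3: 0(0) + 0(0) + 0 (carry in) = 0 → 0(0), carry out 0
Reading digits MSB→LSB: 090C
Strip leading zeros: 90C
= 0x90C


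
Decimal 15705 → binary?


Divide by 2 repeatedly:
15705 ÷ 2 = 7852 remainder 1
7852 ÷ 2 = 3926 remainder 0
3926 ÷ 2 = 1963 remainder 0
1963 ÷ 2 = 981 remainder 1
981 ÷ 2 = 490 remainder 1
490 ÷ 2 = 245 remainder 0
245 ÷ 2 = 122 remainder 1
122 ÷ 2 = 61 remainder 0
61 ÷ 2 = 30 remainder 1
30 ÷ 2 = 15 remainder 0
15 ÷ 2 = 7 remainder 1
7 ÷ 2 = 3 remainder 1
3 ÷ 2 = 1 remainder 1
1 ÷ 2 = 0 remainder 1
Reading remainders bottom-up:
= 11110101011001


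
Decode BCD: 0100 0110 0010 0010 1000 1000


Each 4-bit group → digit:
  0100 → 4
  0110 → 6
  0010 → 2
  0010 → 2
  1000 → 8
  1000 → 8
= 462288


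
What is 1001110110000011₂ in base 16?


Group into 4-bit nibbles: 1001110110000011
  1001 = 9
  1101 = D
  1000 = 8
  0011 = 3
= 0x9D83


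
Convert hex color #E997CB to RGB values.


Hex: #E997CB
R = E9₁₆ = 233
G = 97₁₆ = 151
B = CB₁₆ = 203
= RGB(233, 151, 203)


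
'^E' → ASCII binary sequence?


String: '^E'  (2 characters)
Per-character ASCII lookup:
  '^': special character: '^' = 94 → 1011110
  'E': uppercase starts at 65: 'E' = 65 + 4 = 69 → 1000101
= 1011110 1000101


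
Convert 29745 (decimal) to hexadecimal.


Divide by 16 repeatedly:
29745 ÷ 16 = 1859 remainder 1 (1)
1859 ÷ 16 = 116 remainder 3 (3)
116 ÷ 16 = 7 remainder 4 (4)
7 ÷ 16 = 0 remainder 7 (7)
Reading remainders bottom-up:
= 0x7431


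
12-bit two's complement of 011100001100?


Original: 011100001100
Step 1 - Invert all bits: 100011110011
Step 2 - Add 1: 100011110011 + 1
= 100011110100 (represents -1804)


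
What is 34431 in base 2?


Divide by 2 repeatedly:
34431 ÷ 2 = 17215 remainder 1
17215 ÷ 2 = 8607 remainder 1
8607 ÷ 2 = 4303 remainder 1
4303 ÷ 2 = 2151 remainder 1
2151 ÷ 2 = 1075 remainder 1
1075 ÷ 2 = 537 remainder 1
537 ÷ 2 = 268 remainder 1
268 ÷ 2 = 134 remainder 0
134 ÷ 2 = 67 remainder 0
67 ÷ 2 = 33 remainder 1
33 ÷ 2 = 16 remainder 1
16 ÷ 2 = 8 remainder 0
8 ÷ 2 = 4 remainder 0
4 ÷ 2 = 2 remainder 0
2 ÷ 2 = 1 remainder 0
1 ÷ 2 = 0 remainder 1
Reading remainders bottom-up:
= 1000011001111111


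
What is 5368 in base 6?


Divide by 6 repeatedly:
5368 ÷ 6 = 894 remainder 4
894 ÷ 6 = 149 remainder 0
149 ÷ 6 = 24 remainder 5
24 ÷ 6 = 4 remainder 0
4 ÷ 6 = 0 remainder 4
Reading remainders bottom-up:
= 40504


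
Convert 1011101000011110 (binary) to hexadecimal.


Group into 4-bit nibbles: 1011101000011110
  1011 = B
  1010 = A
  0001 = 1
  1110 = E
= 0xBA1E


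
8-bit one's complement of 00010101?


Original: 00010101
Invert all bits:
  bit 0: 0 → 1
  bit 1: 0 → 1
  bit 2: 0 → 1
  bit 3: 1 → 0
  bit 4: 0 → 1
  bit 5: 1 → 0
  bit 6: 0 → 1
  bit 7: 1 → 0
= 11101010


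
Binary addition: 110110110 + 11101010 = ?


Align and add column by column (LSB to MSB, carry propagating):
  0110110110
+ 0011101010
  ----------
  col 0: 0 + 0 + 0 (carry in) = 0 → bit 0, carry out 0
  col 1: 1 + 1 + 0 (carry in) = 2 → bit 0, carry out 1
  col 2: 1 + 0 + 1 (carry in) = 2 → bit 0, carry out 1
  col 3: 0 + 1 + 1 (carry in) = 2 → bit 0, carry out 1
  col 4: 1 + 0 + 1 (carry in) = 2 → bit 0, carry out 1
  col 5: 1 + 1 + 1 (carry in) = 3 → bit 1, carry out 1
  col 6: 0 + 1 + 1 (carry in) = 2 → bit 0, carry out 1
  col 7: 1 + 1 + 1 (carry in) = 3 → bit 1, carry out 1
  col 8: 1 + 0 + 1 (carry in) = 2 → bit 0, carry out 1
  col 9: 0 + 0 + 1 (carry in) = 1 → bit 1, carry out 0
Reading bits MSB→LSB: 1010100000
Strip leading zeros: 1010100000
= 1010100000


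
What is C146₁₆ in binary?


Each hex digit → 4 binary bits:
  C = 1100
  1 = 0001
  4 = 0100
  6 = 0110
Concatenate: 1100 0001 0100 0110
= 1100000101000110


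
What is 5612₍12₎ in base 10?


Positional values (base 12):
  2 × 12^0 = 2 × 1 = 2
  1 × 12^1 = 1 × 12 = 12
  6 × 12^2 = 6 × 144 = 864
  5 × 12^3 = 5 × 1728 = 8640
Sum = 2 + 12 + 864 + 8640
= 9518


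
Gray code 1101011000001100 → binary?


Gray code: 1101011000001100
MSB stays the same: 1
Each subsequent bit = prev_binary XOR current_gray:
  B[1] = 1 XOR 1 = 0
  B[2] = 0 XOR 0 = 0
  B[3] = 0 XOR 1 = 1
  B[4] = 1 XOR 0 = 1
  B[5] = 1 XOR 1 = 0
  B[6] = 0 XOR 1 = 1
  B[7] = 1 XOR 0 = 1
  B[8] = 1 XOR 0 = 1
  B[9] = 1 XOR 0 = 1
  B[10] = 1 XOR 0 = 1
  B[11] = 1 XOR 0 = 1
  B[12] = 1 XOR 1 = 0
  B[13] = 0 XOR 1 = 1
  B[14] = 1 XOR 0 = 1
  B[15] = 1 XOR 0 = 1
= 1001101111110111 (39927 decimal)


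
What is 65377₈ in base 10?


Positional values:
Position 0: 7 × 8^0 = 7
Position 1: 7 × 8^1 = 56
Position 2: 3 × 8^2 = 192
Position 3: 5 × 8^3 = 2560
Position 4: 6 × 8^4 = 24576
Sum = 7 + 56 + 192 + 2560 + 24576
= 27391


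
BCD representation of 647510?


Each digit → 4-bit binary:
  6 → 0110
  4 → 0100
  7 → 0111
  5 → 0101
  1 → 0001
  0 → 0000
= 0110 0100 0111 0101 0001 0000


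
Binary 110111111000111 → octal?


Group into 3-bit groups: 110111111000111
  110 = 6
  111 = 7
  111 = 7
  000 = 0
  111 = 7
= 0o67707


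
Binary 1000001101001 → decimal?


Positional values:
Bit 0: 1 × 2^0 = 1
Bit 3: 1 × 2^3 = 8
Bit 5: 1 × 2^5 = 32
Bit 6: 1 × 2^6 = 64
Bit 12: 1 × 2^12 = 4096
Sum = 1 + 8 + 32 + 64 + 4096
= 4201


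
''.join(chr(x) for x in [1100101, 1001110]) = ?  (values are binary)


Codes (binary): 1100101 1001110
Per-code ASCII lookup:
  1100101 = 101  (range 97-122: lowercase, 101 - 97 = 4) → 'e'
  1001110 = 78  (range 65-90: uppercase, 78 - 65 = 13) → 'N'
= 'eN'


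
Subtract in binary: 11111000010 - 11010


Align and subtract column by column (LSB to MSB, borrowing when needed):
  11111000010
- 00000011010
  -----------
  col 0: (0 - 0 borrow-in) - 0 → 0 - 0 = 0, borrow out 0
  col 1: (1 - 0 borrow-in) - 1 → 1 - 1 = 0, borrow out 0
  col 2: (0 - 0 borrow-in) - 0 → 0 - 0 = 0, borrow out 0
  col 3: (0 - 0 borrow-in) - 1 → borrow from next column: (0+2) - 1 = 1, borrow out 1
  col 4: (0 - 1 borrow-in) - 1 → borrow from next column: (-1+2) - 1 = 0, borrow out 1
  col 5: (0 - 1 borrow-in) - 0 → borrow from next column: (-1+2) - 0 = 1, borrow out 1
  col 6: (1 - 1 borrow-in) - 0 → 0 - 0 = 0, borrow out 0
  col 7: (1 - 0 borrow-in) - 0 → 1 - 0 = 1, borrow out 0
  col 8: (1 - 0 borrow-in) - 0 → 1 - 0 = 1, borrow out 0
  col 9: (1 - 0 borrow-in) - 0 → 1 - 0 = 1, borrow out 0
  col 10: (1 - 0 borrow-in) - 0 → 1 - 0 = 1, borrow out 0
Reading bits MSB→LSB: 11110101000
Strip leading zeros: 11110101000
= 11110101000


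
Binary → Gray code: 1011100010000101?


Binary: 1011100010000101
Gray code: G = B XOR (B >> 1)
B >> 1 = 0101110001000010
1011100010000101 XOR 0101110001000010:
  1 XOR 0 = 1
  0 XOR 1 = 1
  1 XOR 0 = 1
  1 XOR 1 = 0
  1 XOR 1 = 0
  0 XOR 1 = 1
  0 XOR 0 = 0
  0 XOR 0 = 0
  1 XOR 0 = 1
  0 XOR 1 = 1
  0 XOR 0 = 0
  0 XOR 0 = 0
  0 XOR 0 = 0
  1 XOR 0 = 1
  0 XOR 1 = 1
  1 XOR 0 = 1
= 1110010011000111


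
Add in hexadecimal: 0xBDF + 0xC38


Align and add column by column (LSB to MSB, each column mod 16 with carry):
  0BDF
+ 0C38
  ----
  col 0: F(15) + 8(8) + 0 (carry in) = 23 → 7(7), carry out 1
  col 1: D(13) + 3(3) + 1 (carry in) = 17 → 1(1), carry out 1
  col 2: B(11) + C(12) + 1 (carry in) = 24 → 8(8), carry out 1
  col 3: 0(0) + 0(0) + 1 (carry in) = 1 → 1(1), carry out 0
Reading digits MSB→LSB: 1817
Strip leading zeros: 1817
= 0x1817
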